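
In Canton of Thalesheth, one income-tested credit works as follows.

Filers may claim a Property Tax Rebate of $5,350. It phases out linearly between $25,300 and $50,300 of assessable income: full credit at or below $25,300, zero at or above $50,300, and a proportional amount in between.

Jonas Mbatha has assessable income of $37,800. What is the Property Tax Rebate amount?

Property Tax Rebate: $37,800 is $12,500 into a $25,000 phase-out range, leaving 12,500/25,000 of the credit: $5,350 × 12,500/25,000 = $2,675.

$2,675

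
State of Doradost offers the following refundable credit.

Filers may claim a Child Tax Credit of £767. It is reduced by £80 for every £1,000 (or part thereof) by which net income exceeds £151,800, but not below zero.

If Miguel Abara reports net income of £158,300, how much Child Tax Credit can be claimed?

Child Tax Credit: income exceeds £151,800 by £6,500, which is 7 full-or-partial £1,000 increments; reduction = 7 × £80 = £560, leaving £207.

£207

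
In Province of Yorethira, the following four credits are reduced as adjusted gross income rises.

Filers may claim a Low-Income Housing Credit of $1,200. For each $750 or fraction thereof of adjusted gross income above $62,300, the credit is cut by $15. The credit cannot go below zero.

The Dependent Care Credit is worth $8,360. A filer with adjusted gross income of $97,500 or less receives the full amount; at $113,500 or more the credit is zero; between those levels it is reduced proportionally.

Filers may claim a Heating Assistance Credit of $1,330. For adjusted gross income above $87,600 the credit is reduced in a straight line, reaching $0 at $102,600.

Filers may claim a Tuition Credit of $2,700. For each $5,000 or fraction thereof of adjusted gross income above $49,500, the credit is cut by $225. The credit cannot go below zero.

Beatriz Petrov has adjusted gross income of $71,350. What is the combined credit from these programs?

$12,270

Low-Income Housing Credit: income exceeds $62,300 by $9,050, which is 13 full-or-partial $750 increments; reduction = 13 × $15 = $195, leaving $1,005.
Dependent Care Credit: $71,350 is at or below the $97,500 threshold, so the full $8,360 applies.
Heating Assistance Credit: $71,350 is at or below the $87,600 threshold, so the full $1,330 applies.
Tuition Credit: income exceeds $49,500 by $21,850, which is 5 full-or-partial $5,000 increments; reduction = 5 × $225 = $1,125, leaving $1,575.
Total: $1,005 + $8,360 + $1,330 + $1,575 = $12,270.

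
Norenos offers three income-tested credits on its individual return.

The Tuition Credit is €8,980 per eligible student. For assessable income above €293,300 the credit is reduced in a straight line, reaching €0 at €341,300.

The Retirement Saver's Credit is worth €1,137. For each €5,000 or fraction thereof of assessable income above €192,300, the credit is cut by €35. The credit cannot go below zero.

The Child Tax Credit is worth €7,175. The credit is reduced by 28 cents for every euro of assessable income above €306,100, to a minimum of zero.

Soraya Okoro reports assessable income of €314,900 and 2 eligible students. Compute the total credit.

€14,851

Tuition Credit: base = 2 × €8,980 = €17,960. €314,900 is €21,600 into a €48,000 phase-out range, leaving 26,400/48,000 of the credit: €17,960 × 26,400/48,000 = €9,878.
Retirement Saver's Credit: income exceeds €192,300 by €122,600, which is 25 full-or-partial €5,000 increments; reduction = 25 × €35 = €875, leaving €262.
Child Tax Credit: 28% of the €8,800 excess over €306,100 is €2,464; credit = €7,175 − €2,464 = €4,711.
Total: €9,878 + €262 + €4,711 = €14,851.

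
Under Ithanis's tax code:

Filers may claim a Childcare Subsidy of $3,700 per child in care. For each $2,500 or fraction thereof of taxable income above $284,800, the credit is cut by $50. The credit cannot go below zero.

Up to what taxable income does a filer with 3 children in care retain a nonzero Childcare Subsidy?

$837,300

Full credit = 3 × $3,700 = $11,100.
After 221 increments the reduction is 221 × $50 = $11,050, leaving $50; one more increment wipes it out. Increment 221 ends at excess 221 × $2,500 = $552,500, so the highest qualifying income is $284,800 + $552,500 = $837,300.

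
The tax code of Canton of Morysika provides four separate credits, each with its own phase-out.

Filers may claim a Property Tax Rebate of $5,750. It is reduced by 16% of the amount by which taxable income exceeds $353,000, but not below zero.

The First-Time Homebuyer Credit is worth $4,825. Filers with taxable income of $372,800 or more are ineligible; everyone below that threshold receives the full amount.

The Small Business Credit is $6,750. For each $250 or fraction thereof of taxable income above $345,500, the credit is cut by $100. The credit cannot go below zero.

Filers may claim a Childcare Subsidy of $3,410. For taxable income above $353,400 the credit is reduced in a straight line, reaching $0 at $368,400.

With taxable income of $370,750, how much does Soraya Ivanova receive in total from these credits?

Property Tax Rebate: 16% of the $17,750 excess over $353,000 is $2,840; credit = $5,750 − $2,840 = $2,910.
First-Time Homebuyer Credit: $370,750 is below the $372,800 cutoff, so the full $4,825 applies.
Small Business Credit: income exceeds $345,500 by $25,250 → 101 increments × $100 = $10,100 ≥ base, so the credit is $0.
Childcare Subsidy: $370,750 is at or above $368,400, so the credit is $0.
Total: $2,910 + $4,825 + $0 + $0 = $7,735.

$7,735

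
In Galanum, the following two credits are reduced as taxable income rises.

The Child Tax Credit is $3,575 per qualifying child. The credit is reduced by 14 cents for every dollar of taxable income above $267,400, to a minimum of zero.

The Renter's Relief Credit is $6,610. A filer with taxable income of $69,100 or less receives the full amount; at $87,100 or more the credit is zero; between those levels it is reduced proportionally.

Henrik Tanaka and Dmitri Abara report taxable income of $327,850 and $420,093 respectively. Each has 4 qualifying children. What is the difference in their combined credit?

Henrik ($327,850): Child Tax Credit: base = 4 × $3,575 = $14,300. 14% of the $60,450 excess over $267,400 is $8,463; credit = $14,300 − $8,463 = $5,837. Renter's Relief Credit: $327,850 is at or above $87,100, so the credit is $0. total $5,837 + $0 = $5,837
Dmitri ($420,093): Child Tax Credit: base = 4 × $3,575 = $14,300. 14% of the $152,693 excess over $267,400 is $21,377.02 ≥ base, so the credit is $0. Renter's Relief Credit: $420,093 is at or above $87,100, so the credit is $0. total $0 + $0 = $0
Difference: |$5,837 − $0| = $5,837.

$5,837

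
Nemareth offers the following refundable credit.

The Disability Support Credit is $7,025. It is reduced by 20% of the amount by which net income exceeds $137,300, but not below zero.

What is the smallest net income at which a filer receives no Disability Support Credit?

The credit falls by 20% of each dollar above $137,300, so it reaches zero when the excess is $7,025 / 20% = $35,125: income = $137,300 + $35,125 = $172,425.

$172,425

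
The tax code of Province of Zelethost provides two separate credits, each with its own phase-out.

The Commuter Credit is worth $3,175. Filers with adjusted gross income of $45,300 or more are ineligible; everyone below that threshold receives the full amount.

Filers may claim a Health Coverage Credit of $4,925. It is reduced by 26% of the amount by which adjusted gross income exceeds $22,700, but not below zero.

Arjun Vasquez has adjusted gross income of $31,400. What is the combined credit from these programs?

Commuter Credit: $31,400 is below the $45,300 cutoff, so the full $3,175 applies.
Health Coverage Credit: 26% of the $8,700 excess over $22,700 is $2,262; credit = $4,925 − $2,262 = $2,663.
Total: $3,175 + $2,663 = $5,838.

$5,838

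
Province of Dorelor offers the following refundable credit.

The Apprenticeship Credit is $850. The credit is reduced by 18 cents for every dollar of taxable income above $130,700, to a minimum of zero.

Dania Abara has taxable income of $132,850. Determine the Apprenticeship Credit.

Apprenticeship Credit: 18% of the $2,150 excess over $130,700 is $387; credit = $850 − $387 = $463.

$463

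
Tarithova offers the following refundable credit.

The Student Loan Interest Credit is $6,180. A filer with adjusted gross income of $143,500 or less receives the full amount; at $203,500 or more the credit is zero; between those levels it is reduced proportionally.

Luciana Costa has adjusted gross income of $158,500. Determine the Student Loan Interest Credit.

$4,635

Student Loan Interest Credit: $158,500 is $15,000 into a $60,000 phase-out range, leaving 45,000/60,000 of the credit: $6,180 × 45,000/60,000 = $4,635.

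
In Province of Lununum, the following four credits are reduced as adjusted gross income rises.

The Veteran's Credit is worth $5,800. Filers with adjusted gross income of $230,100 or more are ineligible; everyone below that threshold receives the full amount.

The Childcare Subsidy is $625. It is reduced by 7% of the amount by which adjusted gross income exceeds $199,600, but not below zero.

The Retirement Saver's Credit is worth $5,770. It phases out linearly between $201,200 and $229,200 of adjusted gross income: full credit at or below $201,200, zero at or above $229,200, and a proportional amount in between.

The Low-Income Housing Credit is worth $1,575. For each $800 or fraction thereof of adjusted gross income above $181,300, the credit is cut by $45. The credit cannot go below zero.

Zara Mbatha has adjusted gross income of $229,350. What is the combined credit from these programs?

Veteran's Credit: $229,350 is below the $230,100 cutoff, so the full $5,800 applies.
Childcare Subsidy: 7% of the $29,750 excess over $199,600 is $2,082.50 ≥ base, so the credit is $0.
Retirement Saver's Credit: $229,350 is at or above $229,200, so the credit is $0.
Low-Income Housing Credit: income exceeds $181,300 by $48,050 → 61 increments × $45 = $2,745 ≥ base, so the credit is $0.
Total: $5,800 + $0 + $0 + $0 = $5,800.

$5,800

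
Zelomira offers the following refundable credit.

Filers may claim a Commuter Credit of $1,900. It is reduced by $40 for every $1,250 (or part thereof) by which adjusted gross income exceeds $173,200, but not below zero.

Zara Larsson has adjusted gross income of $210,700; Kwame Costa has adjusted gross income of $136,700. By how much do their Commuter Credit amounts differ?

$1,200

Zara ($210,700): Commuter Credit: income exceeds $173,200 by $37,500, which is 30 full-or-partial $1,250 increments; reduction = 30 × $40 = $1,200, leaving $700.
Kwame ($136,700): Commuter Credit: $136,700 is at or below the $173,200 threshold, so the full $1,900 applies.
Difference: |$700 − $1,900| = $1,200.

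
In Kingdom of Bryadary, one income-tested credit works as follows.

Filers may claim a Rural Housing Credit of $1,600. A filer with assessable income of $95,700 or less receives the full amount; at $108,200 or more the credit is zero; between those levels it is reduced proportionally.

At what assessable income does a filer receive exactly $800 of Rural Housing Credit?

$101,950

$800 is 800/1,600 of the full $1,600, so 800/1,600 of the $12,500 range has been used: income = $95,700 + $12,500 × 800/1,600 = $101,950.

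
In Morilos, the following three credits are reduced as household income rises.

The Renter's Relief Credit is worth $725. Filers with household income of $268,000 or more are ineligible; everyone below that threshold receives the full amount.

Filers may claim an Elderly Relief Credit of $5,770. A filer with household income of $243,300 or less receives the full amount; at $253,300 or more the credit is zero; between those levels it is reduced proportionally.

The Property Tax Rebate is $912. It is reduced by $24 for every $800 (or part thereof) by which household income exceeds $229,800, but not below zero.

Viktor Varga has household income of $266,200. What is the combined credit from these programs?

$725

Renter's Relief Credit: $266,200 is below the $268,000 cutoff, so the full $725 applies.
Elderly Relief Credit: $266,200 is at or above $253,300, so the credit is $0.
Property Tax Rebate: income exceeds $229,800 by $36,400 → 46 increments × $24 = $1,104 ≥ base, so the credit is $0.
Total: $725 + $0 + $0 = $725.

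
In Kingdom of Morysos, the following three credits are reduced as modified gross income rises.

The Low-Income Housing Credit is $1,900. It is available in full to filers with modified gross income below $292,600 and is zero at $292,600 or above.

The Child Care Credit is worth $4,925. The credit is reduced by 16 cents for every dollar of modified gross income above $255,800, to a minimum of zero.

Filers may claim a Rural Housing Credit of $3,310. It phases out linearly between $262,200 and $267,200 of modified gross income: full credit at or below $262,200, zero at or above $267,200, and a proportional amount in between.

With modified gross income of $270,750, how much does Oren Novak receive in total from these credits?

Low-Income Housing Credit: $270,750 is below the $292,600 cutoff, so the full $1,900 applies.
Child Care Credit: 16% of the $14,950 excess over $255,800 is $2,392; credit = $4,925 − $2,392 = $2,533.
Rural Housing Credit: $270,750 is at or above $267,200, so the credit is $0.
Total: $1,900 + $2,533 + $0 = $4,433.

$4,433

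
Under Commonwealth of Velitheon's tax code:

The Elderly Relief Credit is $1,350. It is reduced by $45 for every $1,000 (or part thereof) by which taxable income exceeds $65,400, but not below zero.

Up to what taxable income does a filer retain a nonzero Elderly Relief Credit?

$94,400

After 29 increments the reduction is 29 × $45 = $1,305, leaving $45; one more increment wipes it out. Increment 29 ends at excess 29 × $1,000 = $29,000, so the highest qualifying income is $65,400 + $29,000 = $94,400.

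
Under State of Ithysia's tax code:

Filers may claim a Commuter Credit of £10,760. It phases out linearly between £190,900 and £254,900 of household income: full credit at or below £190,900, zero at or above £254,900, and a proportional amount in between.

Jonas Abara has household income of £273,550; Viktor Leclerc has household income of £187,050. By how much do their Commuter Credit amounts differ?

Jonas (£273,550): Commuter Credit: £273,550 is at or above £254,900, so the credit is £0.
Viktor (£187,050): Commuter Credit: £187,050 is at or below the £190,900 threshold, so the full £10,760 applies.
Difference: |£0 − £10,760| = £10,760.

£10,760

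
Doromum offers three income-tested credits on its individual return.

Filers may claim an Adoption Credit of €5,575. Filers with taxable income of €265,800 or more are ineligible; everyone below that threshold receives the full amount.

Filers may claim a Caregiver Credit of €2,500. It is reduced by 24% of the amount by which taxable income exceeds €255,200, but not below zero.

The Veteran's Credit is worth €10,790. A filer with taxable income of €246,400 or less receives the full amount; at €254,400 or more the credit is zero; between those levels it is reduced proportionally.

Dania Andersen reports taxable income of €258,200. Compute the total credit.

Adoption Credit: €258,200 is below the €265,800 cutoff, so the full €5,575 applies.
Caregiver Credit: 24% of the €3,000 excess over €255,200 is €720; credit = €2,500 − €720 = €1,780.
Veteran's Credit: €258,200 is at or above €254,400, so the credit is €0.
Total: €5,575 + €1,780 + €0 = €7,355.

€7,355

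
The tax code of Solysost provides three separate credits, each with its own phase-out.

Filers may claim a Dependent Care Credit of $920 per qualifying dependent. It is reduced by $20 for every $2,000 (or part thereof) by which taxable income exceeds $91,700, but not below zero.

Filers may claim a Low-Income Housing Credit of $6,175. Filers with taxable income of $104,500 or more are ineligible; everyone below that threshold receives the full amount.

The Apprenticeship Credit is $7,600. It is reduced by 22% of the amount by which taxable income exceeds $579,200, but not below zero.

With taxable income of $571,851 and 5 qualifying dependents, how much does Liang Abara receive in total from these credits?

$7,600

Dependent Care Credit: base = 5 × $920 = $4,600. income exceeds $91,700 by $480,151 → 241 increments × $20 = $4,820 ≥ base, so the credit is $0.
Low-Income Housing Credit: $571,851 meets or exceeds the $104,500 cutoff, so the credit is $0.
Apprenticeship Credit: $571,851 is at or below the $579,200 threshold, so the full $7,600 applies.
Total: $0 + $0 + $7,600 = $7,600.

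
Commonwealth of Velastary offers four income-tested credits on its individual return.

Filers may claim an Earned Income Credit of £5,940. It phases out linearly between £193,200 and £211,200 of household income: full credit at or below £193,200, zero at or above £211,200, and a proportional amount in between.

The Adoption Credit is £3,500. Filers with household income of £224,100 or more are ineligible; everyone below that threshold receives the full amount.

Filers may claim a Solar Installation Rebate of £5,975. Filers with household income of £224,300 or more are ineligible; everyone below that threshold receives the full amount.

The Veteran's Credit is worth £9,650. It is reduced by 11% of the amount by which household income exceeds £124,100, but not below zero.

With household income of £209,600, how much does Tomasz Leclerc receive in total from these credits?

£10,248

Earned Income Credit: £209,600 is £16,400 into a £18,000 phase-out range, leaving 1,600/18,000 of the credit: £5,940 × 1,600/18,000 = £528.
Adoption Credit: £209,600 is below the £224,100 cutoff, so the full £3,500 applies.
Solar Installation Rebate: £209,600 is below the £224,300 cutoff, so the full £5,975 applies.
Veteran's Credit: 11% of the £85,500 excess over £124,100 is £9,405; credit = £9,650 − £9,405 = £245.
Total: £528 + £3,500 + £5,975 + £245 = £10,248.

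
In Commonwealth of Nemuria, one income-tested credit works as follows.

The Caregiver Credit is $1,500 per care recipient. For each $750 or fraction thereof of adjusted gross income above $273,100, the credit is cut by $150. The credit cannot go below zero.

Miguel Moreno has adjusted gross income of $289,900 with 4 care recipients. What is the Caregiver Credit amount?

Caregiver Credit: base = 4 × $1,500 = $6,000. income exceeds $273,100 by $16,800, which is 23 full-or-partial $750 increments; reduction = 23 × $150 = $3,450, leaving $2,550.

$2,550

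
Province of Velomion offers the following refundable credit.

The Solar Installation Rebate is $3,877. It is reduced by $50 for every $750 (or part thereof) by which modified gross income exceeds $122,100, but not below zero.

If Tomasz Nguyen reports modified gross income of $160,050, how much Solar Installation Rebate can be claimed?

$1,327

Solar Installation Rebate: income exceeds $122,100 by $37,950, which is 51 full-or-partial $750 increments; reduction = 51 × $50 = $2,550, leaving $1,327.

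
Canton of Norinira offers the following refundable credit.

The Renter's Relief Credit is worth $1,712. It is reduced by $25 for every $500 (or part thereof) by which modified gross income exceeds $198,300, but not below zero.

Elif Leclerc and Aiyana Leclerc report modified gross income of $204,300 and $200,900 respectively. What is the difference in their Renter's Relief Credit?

$150

Elif ($204,300): Renter's Relief Credit: income exceeds $198,300 by $6,000, which is 12 full-or-partial $500 increments; reduction = 12 × $25 = $300, leaving $1,412.
Aiyana ($200,900): Renter's Relief Credit: income exceeds $198,300 by $2,600, which is 6 full-or-partial $500 increments; reduction = 6 × $25 = $150, leaving $1,562.
Difference: |$1,412 − $1,562| = $150.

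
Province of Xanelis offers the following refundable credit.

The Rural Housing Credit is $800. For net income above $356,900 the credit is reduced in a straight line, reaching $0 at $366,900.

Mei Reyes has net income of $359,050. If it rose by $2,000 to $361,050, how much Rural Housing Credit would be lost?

At $359,050 — $359,050 is $2,150 into a $10,000 phase-out range, leaving 7,850/10,000 of the credit: $800 × 7,850/10,000 = $628.
At $361,050 — $361,050 is $4,150 into a $10,000 phase-out range, leaving 5,850/10,000 of the credit: $800 × 5,850/10,000 = $468.
Lost: $628 − $468 = $160.

$160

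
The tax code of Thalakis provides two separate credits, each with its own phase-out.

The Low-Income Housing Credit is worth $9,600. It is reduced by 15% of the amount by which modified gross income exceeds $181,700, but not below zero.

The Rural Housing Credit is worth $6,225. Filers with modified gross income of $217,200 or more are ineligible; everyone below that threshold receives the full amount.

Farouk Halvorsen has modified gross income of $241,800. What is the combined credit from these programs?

$585

Low-Income Housing Credit: 15% of the $60,100 excess over $181,700 is $9,015; credit = $9,600 − $9,015 = $585.
Rural Housing Credit: $241,800 meets or exceeds the $217,200 cutoff, so the credit is $0.
Total: $585 + $0 = $585.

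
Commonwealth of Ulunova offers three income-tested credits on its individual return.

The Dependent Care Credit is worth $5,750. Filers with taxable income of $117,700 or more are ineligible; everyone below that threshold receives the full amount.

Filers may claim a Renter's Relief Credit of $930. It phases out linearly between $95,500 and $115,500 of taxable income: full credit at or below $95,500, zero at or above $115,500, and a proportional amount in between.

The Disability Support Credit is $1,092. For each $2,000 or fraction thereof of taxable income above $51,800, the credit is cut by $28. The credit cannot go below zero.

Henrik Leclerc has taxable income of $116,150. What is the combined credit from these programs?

Dependent Care Credit: $116,150 is below the $117,700 cutoff, so the full $5,750 applies.
Renter's Relief Credit: $116,150 is at or above $115,500, so the credit is $0.
Disability Support Credit: income exceeds $51,800 by $64,350, which is 33 full-or-partial $2,000 increments; reduction = 33 × $28 = $924, leaving $168.
Total: $5,750 + $0 + $168 = $5,918.

$5,918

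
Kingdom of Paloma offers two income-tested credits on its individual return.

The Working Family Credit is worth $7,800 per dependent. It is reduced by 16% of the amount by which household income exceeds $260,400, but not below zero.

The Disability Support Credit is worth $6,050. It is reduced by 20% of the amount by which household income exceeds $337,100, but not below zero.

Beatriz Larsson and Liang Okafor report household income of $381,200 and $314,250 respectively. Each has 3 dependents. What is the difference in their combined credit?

$16,762

Beatriz ($381,200): Working Family Credit: base = 3 × $7,800 = $23,400. 16% of the $120,800 excess over $260,400 is $19,328; credit = $23,400 − $19,328 = $4,072. Disability Support Credit: 20% of the $44,100 excess over $337,100 is $8,820 ≥ base, so the credit is $0. total $4,072 + $0 = $4,072
Liang ($314,250): Working Family Credit: base = 3 × $7,800 = $23,400. 16% of the $53,850 excess over $260,400 is $8,616; credit = $23,400 − $8,616 = $14,784. Disability Support Credit: $314,250 is at or below the $337,100 threshold, so the full $6,050 applies. total $14,784 + $6,050 = $20,834
Difference: |$4,072 − $20,834| = $16,762.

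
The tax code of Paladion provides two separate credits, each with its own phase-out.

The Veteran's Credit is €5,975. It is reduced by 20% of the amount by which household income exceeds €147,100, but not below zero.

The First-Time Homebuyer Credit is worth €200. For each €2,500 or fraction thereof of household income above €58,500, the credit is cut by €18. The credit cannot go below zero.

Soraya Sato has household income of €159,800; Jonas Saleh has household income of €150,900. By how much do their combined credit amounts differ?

€1,780

Soraya (€159,800): Veteran's Credit: 20% of the €12,700 excess over €147,100 is €2,540; credit = €5,975 − €2,540 = €3,435. First-Time Homebuyer Credit: income exceeds €58,500 by €101,300 → 41 increments × €18 = €738 ≥ base, so the credit is €0. total €3,435 + €0 = €3,435
Jonas (€150,900): Veteran's Credit: 20% of the €3,800 excess over €147,100 is €760; credit = €5,975 − €760 = €5,215. First-Time Homebuyer Credit: income exceeds €58,500 by €92,400 → 37 increments × €18 = €666 ≥ base, so the credit is €0. total €5,215 + €0 = €5,215
Difference: |€3,435 − €5,215| = €1,780.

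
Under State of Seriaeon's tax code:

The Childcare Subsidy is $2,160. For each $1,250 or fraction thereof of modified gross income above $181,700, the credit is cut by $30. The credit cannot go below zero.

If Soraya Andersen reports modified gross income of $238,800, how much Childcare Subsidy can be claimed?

$780

Childcare Subsidy: income exceeds $181,700 by $57,100, which is 46 full-or-partial $1,250 increments; reduction = 46 × $30 = $1,380, leaving $780.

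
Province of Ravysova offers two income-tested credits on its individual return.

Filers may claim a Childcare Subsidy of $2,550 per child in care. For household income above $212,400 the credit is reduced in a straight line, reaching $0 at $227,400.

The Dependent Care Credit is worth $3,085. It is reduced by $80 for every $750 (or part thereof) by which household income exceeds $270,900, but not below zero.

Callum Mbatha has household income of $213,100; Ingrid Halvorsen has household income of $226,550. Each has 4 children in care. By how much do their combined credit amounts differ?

Callum ($213,100): Childcare Subsidy: base = 4 × $2,550 = $10,200. $213,100 is $700 into a $15,000 phase-out range, leaving 14,300/15,000 of the credit: $10,200 × 14,300/15,000 = $9,724. Dependent Care Credit: $213,100 is at or below the $270,900 threshold, so the full $3,085 applies. total $9,724 + $3,085 = $12,809
Ingrid ($226,550): Childcare Subsidy: base = 4 × $2,550 = $10,200. $226,550 is $14,150 into a $15,000 phase-out range, leaving 850/15,000 of the credit: $10,200 × 850/15,000 = $578. Dependent Care Credit: $226,550 is at or below the $270,900 threshold, so the full $3,085 applies. total $578 + $3,085 = $3,663
Difference: |$12,809 − $3,663| = $9,146.

$9,146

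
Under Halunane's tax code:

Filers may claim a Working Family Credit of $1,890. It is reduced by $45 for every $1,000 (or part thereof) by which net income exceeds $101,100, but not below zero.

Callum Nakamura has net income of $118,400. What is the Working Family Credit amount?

$1,080

Working Family Credit: income exceeds $101,100 by $17,300, which is 18 full-or-partial $1,000 increments; reduction = 18 × $45 = $810, leaving $1,080.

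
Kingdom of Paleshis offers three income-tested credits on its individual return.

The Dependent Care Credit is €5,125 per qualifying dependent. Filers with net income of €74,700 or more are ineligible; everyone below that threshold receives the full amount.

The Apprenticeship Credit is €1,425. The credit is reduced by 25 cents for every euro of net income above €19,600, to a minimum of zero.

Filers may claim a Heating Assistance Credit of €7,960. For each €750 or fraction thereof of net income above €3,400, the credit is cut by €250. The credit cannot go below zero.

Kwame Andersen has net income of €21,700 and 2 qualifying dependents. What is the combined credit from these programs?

Dependent Care Credit: base = 2 × €5,125 = €10,250. €21,700 is below the €74,700 cutoff, so the full €10,250 applies.
Apprenticeship Credit: 25% of the €2,100 excess over €19,600 is €525; credit = €1,425 − €525 = €900.
Heating Assistance Credit: income exceeds €3,400 by €18,300, which is 25 full-or-partial €750 increments; reduction = 25 × €250 = €6,250, leaving €1,710.
Total: €10,250 + €900 + €1,710 = €12,860.

€12,860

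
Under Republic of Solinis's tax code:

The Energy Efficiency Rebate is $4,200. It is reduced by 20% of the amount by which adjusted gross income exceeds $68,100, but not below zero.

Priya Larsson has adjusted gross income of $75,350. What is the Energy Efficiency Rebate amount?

Energy Efficiency Rebate: 20% of the $7,250 excess over $68,100 is $1,450; credit = $4,200 − $1,450 = $2,750.

$2,750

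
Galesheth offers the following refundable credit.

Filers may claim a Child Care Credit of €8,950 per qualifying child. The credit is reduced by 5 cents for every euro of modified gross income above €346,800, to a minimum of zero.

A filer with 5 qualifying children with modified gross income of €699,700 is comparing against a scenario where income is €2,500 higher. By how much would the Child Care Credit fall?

At €699,700 — base = 5 × €8,950 = €44,750. 5% of the €352,900 excess over €346,800 is €17,645; credit = €44,750 − €17,645 = €27,105.
At €702,200 — base = 5 × €8,950 = €44,750. 5% of the €355,400 excess over €346,800 is €17,770; credit = €44,750 − €17,770 = €26,980.
Lost: €27,105 − €26,980 = €125.

€125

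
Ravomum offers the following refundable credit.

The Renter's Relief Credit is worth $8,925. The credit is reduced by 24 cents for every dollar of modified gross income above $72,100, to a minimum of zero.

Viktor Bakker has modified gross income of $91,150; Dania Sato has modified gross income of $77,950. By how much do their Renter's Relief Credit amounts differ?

Viktor ($91,150): Renter's Relief Credit: 24% of the $19,050 excess over $72,100 is $4,572; credit = $8,925 − $4,572 = $4,353.
Dania ($77,950): Renter's Relief Credit: 24% of the $5,850 excess over $72,100 is $1,404; credit = $8,925 − $1,404 = $7,521.
Difference: |$4,353 − $7,521| = $3,168.

$3,168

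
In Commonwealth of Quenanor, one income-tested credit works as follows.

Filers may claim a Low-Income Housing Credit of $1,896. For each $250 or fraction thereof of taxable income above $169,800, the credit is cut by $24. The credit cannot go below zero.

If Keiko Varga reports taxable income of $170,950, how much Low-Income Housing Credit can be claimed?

Low-Income Housing Credit: income exceeds $169,800 by $1,150, which is 5 full-or-partial $250 increments; reduction = 5 × $24 = $120, leaving $1,776.

$1,776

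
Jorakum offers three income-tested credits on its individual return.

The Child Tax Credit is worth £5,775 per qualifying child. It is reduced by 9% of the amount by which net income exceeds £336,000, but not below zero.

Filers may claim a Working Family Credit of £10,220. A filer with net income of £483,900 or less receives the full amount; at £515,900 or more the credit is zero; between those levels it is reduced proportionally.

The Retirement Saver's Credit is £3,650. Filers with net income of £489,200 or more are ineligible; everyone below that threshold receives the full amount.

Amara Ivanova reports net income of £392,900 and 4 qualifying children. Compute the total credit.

Child Tax Credit: base = 4 × £5,775 = £23,100. 9% of the £56,900 excess over £336,000 is £5,121; credit = £23,100 − £5,121 = £17,979.
Working Family Credit: £392,900 is at or below the £483,900 threshold, so the full £10,220 applies.
Retirement Saver's Credit: £392,900 is below the £489,200 cutoff, so the full £3,650 applies.
Total: £17,979 + £10,220 + £3,650 = £31,849.

£31,849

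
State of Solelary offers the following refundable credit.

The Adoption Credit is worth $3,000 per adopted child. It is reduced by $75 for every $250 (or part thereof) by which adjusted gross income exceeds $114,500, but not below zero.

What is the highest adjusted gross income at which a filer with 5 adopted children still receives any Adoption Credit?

$164,250

Full credit = 5 × $3,000 = $15,000.
After 199 increments the reduction is 199 × $75 = $14,925, leaving $75; one more increment wipes it out. Increment 199 ends at excess 199 × $250 = $49,750, so the highest qualifying income is $114,500 + $49,750 = $164,250.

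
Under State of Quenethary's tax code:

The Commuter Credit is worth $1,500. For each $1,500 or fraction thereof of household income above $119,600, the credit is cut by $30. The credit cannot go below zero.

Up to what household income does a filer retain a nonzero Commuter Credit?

After 49 increments the reduction is 49 × $30 = $1,470, leaving $30; one more increment wipes it out. Increment 49 ends at excess 49 × $1,500 = $73,500, so the highest qualifying income is $119,600 + $73,500 = $193,100.

$193,100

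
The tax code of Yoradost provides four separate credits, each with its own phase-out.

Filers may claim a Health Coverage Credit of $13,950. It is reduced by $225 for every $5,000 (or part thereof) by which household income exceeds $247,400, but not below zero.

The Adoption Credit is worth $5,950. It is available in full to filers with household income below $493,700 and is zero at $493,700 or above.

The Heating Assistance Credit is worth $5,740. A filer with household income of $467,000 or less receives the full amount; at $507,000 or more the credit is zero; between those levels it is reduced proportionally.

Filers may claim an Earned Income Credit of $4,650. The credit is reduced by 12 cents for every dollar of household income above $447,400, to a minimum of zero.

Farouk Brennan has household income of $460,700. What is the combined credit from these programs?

Health Coverage Credit: income exceeds $247,400 by $213,300, which is 43 full-or-partial $5,000 increments; reduction = 43 × $225 = $9,675, leaving $4,275.
Adoption Credit: $460,700 is below the $493,700 cutoff, so the full $5,950 applies.
Heating Assistance Credit: $460,700 is at or below the $467,000 threshold, so the full $5,740 applies.
Earned Income Credit: 12% of the $13,300 excess over $447,400 is $1,596; credit = $4,650 − $1,596 = $3,054.
Total: $4,275 + $5,950 + $5,740 + $3,054 = $19,019.

$19,019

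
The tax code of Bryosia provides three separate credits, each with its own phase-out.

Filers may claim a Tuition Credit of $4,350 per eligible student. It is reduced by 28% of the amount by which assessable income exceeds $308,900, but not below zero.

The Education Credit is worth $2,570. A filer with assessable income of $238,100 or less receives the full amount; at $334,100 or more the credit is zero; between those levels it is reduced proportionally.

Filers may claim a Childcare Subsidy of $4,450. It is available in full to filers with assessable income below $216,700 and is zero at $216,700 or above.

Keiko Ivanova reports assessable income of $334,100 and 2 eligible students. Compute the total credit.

Tuition Credit: base = 2 × $4,350 = $8,700. 28% of the $25,200 excess over $308,900 is $7,056; credit = $8,700 − $7,056 = $1,644.
Education Credit: $334,100 is at or above $334,100, so the credit is $0.
Childcare Subsidy: $334,100 meets or exceeds the $216,700 cutoff, so the credit is $0.
Total: $1,644 + $0 + $0 = $1,644.

$1,644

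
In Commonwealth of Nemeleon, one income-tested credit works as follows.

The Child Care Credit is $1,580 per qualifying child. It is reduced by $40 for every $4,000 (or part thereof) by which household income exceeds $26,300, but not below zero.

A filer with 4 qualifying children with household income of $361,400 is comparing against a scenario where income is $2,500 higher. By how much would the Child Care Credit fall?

At $361,400 — base = 4 × $1,580 = $6,320. income exceeds $26,300 by $335,100, which is 84 full-or-partial $4,000 increments; reduction = 84 × $40 = $3,360, leaving $2,960.
At $363,900 — base = 4 × $1,580 = $6,320. income exceeds $26,300 by $337,600, which is 85 full-or-partial $4,000 increments; reduction = 85 × $40 = $3,400, leaving $2,920.
Lost: $2,960 − $2,920 = $40.

$40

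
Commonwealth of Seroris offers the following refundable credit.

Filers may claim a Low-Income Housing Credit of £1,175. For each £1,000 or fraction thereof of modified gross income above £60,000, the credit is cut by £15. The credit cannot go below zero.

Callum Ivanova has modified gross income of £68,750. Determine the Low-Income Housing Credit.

Low-Income Housing Credit: income exceeds £60,000 by £8,750, which is 9 full-or-partial £1,000 increments; reduction = 9 × £15 = £135, leaving £1,040.

£1,040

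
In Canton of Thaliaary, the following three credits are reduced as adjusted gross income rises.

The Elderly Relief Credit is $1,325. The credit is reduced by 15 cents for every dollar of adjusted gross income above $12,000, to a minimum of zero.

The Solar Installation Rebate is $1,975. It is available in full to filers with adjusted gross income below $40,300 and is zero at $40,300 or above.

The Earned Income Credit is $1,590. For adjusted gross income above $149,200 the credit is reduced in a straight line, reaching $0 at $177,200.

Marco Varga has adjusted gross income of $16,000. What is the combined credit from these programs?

$4,290

Elderly Relief Credit: 15% of the $4,000 excess over $12,000 is $600; credit = $1,325 − $600 = $725.
Solar Installation Rebate: $16,000 is below the $40,300 cutoff, so the full $1,975 applies.
Earned Income Credit: $16,000 is at or below the $149,200 threshold, so the full $1,590 applies.
Total: $725 + $1,975 + $1,590 = $4,290.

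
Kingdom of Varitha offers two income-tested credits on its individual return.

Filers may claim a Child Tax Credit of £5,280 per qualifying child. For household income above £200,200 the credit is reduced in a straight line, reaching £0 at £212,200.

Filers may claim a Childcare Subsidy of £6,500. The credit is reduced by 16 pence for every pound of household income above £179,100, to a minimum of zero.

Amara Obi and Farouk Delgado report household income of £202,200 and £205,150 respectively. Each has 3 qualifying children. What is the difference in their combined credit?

£4,366

Amara (£202,200): Child Tax Credit: base = 3 × £5,280 = £15,840. £202,200 is £2,000 into a £12,000 phase-out range, leaving 10,000/12,000 of the credit: £15,840 × 10,000/12,000 = £13,200. Childcare Subsidy: 16% of the £23,100 excess over £179,100 is £3,696; credit = £6,500 − £3,696 = £2,804. total £13,200 + £2,804 = £16,004
Farouk (£205,150): Child Tax Credit: base = 3 × £5,280 = £15,840. £205,150 is £4,950 into a £12,000 phase-out range, leaving 7,050/12,000 of the credit: £15,840 × 7,050/12,000 = £9,306. Childcare Subsidy: 16% of the £26,050 excess over £179,100 is £4,168; credit = £6,500 − £4,168 = £2,332. total £9,306 + £2,332 = £11,638
Difference: |£16,004 − £11,638| = £4,366.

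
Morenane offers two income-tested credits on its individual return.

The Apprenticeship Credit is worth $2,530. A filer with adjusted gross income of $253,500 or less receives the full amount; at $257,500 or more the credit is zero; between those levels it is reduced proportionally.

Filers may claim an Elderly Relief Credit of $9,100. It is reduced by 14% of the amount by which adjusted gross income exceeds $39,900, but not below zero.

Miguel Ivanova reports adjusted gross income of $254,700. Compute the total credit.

Apprenticeship Credit: $254,700 is $1,200 into a $4,000 phase-out range, leaving 2,800/4,000 of the credit: $2,530 × 2,800/4,000 = $1,771.
Elderly Relief Credit: 14% of the $214,800 excess over $39,900 is $30,072 ≥ base, so the credit is $0.
Total: $1,771 + $0 = $1,771.

$1,771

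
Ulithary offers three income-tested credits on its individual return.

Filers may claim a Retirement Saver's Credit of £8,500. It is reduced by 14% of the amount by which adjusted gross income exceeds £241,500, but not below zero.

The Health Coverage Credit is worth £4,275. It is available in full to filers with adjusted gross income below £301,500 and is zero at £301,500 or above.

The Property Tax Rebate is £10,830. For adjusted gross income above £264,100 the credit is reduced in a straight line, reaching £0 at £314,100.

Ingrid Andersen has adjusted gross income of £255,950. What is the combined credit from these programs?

£21,582

Retirement Saver's Credit: 14% of the £14,450 excess over £241,500 is £2,023; credit = £8,500 − £2,023 = £6,477.
Health Coverage Credit: £255,950 is below the £301,500 cutoff, so the full £4,275 applies.
Property Tax Rebate: £255,950 is at or below the £264,100 threshold, so the full £10,830 applies.
Total: £6,477 + £4,275 + £10,830 = £21,582.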